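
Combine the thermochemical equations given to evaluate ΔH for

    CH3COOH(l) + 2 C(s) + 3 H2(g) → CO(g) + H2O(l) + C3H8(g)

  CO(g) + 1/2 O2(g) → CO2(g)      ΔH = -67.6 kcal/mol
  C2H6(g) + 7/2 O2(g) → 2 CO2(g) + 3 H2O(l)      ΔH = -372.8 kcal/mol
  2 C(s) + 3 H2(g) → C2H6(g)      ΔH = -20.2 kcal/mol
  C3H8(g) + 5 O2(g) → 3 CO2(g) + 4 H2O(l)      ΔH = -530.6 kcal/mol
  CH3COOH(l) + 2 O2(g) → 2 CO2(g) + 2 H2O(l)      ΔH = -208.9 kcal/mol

equation 1 reversed: +67.6 kcal/mol
equation 2 as written: -372.8 kcal/mol
equation 3 as written: -20.2 kcal/mol
equation 4 reversed: +530.6 kcal/mol
equation 5 as written: -208.9 kcal/mol
Since enthalpy is a state function, ΔH = (-1)·(-67.6) + (1)·(-372.8) + (1)·(-20.2) + (-1)·(-530.6) + (1)·(-208.9) = -3.7 kcal/mol

ΔH = -3.7 kcal/mol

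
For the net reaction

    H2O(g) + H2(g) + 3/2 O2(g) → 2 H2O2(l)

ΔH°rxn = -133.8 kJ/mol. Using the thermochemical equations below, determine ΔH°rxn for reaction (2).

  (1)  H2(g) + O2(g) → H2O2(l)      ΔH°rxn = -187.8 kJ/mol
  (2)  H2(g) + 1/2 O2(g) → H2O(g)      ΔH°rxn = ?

(1) × 2: (2)·(-187.8) = -375.6 kJ/mol
(2) reversed: contributes −x
-133.8 = (-375.6) − x
x = (-133.8 − (-375.6)) / (-1) = -241.8 kJ/mol

ΔH°rxn = -241.8 kJ/mol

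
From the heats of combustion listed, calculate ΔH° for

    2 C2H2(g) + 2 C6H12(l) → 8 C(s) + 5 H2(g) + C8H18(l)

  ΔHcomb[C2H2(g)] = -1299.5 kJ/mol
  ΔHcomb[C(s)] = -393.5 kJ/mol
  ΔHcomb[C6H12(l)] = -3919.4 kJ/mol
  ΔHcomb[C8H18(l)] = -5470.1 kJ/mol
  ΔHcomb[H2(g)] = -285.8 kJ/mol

ΔH° = -390.7 kJ/mol

Using ΔH = Σ nΔHc°(reactants) − Σ nΔHc°(products):
= [2·(-1299.5) + 2·(-3919.4)] − [8·(-393.5) + 5·(-285.8) + 1·(-5470.1)]
= -390.7 kJ/mol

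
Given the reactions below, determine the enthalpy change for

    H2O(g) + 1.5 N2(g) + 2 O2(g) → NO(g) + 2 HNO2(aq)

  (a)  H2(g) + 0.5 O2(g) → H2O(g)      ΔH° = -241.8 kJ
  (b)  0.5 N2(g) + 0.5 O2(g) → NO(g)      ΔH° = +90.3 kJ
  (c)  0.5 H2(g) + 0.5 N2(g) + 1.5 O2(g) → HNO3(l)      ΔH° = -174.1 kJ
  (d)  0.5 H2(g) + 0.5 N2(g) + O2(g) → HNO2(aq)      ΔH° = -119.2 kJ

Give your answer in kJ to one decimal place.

(a) reversed (reverse to put H2O(g) on the reactant side): +241.8 kJ
(b) as written (NO(g) already on the product side): +90.3 kJ
(c): not needed (HNO3(l) appears nowhere else).
(d) × 2 (scale by 2 for the 2 HNO2(aq)): (2)·(-119.2) = -238.4 kJ
ΔH° = (+241.8) + (+90.3) + (-238.4) = 93.7 kJ

ΔH° = 93.7 kJ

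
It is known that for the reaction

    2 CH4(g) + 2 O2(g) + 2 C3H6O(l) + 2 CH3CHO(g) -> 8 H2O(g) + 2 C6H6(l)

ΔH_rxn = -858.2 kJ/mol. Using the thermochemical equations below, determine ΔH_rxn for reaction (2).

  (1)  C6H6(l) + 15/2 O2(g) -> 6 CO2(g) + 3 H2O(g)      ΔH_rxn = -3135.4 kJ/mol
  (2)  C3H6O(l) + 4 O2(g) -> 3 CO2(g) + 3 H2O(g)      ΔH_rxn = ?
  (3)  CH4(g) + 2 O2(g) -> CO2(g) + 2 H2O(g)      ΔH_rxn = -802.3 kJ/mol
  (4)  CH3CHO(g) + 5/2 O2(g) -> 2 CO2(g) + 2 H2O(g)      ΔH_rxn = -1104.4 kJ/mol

ΔH_rxn = -1657.8 kJ/mol

(1) reversed and × 2 (reverse to put C6H6(l) on the product side; scale by 2 for the 2 C6H6(l)): (-2)·(-3135.4) = +6270.8 kJ/mol
(2) × 2 (scale by 2 for the 2 C3H6O(l)): contributes 2·x
(3) × 2 (scale by 2 for the 2 CH4(g)): (2)·(-802.3) = -1604.6 kJ/mol
(4) × 2 (×2 to match 2 CH3CHO(g) in the target): (2)·(-1104.4) = -2208.8 kJ/mol
-858.2 = (+6270.8) + (-1604.6) + (-2208.8) + 2·x
x = (-858.2 − (+2457.4)) / (2) = -1657.8 kJ/mol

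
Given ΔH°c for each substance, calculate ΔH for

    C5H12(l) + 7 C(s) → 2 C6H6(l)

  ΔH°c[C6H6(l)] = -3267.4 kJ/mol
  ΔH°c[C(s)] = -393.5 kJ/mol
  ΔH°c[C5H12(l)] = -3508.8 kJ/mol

ΔH = 271.5 kJ/mol

With combustion enthalpies, reactants minus products:
= [1·(-3508.8) + 7·(-393.5)] − [2·(-3267.4)]
= 271.5 kJ/mol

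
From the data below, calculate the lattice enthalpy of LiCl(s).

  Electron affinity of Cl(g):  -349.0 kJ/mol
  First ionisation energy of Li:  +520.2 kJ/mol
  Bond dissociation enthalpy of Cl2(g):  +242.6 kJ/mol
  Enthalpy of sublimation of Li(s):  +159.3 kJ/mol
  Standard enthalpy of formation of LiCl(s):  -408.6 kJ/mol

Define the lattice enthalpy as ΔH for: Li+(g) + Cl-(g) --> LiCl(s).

U = -860.4 kJ/mol

ΔHf° = 1·ΔHsub + 1·(ΣIE) + 1/2·D(Cl2) + 1·EA + U
-408.6 = 1·(+159.3) + 1·(+520.2) + 1/2·(+242.6) + 1·(-349.0) + U
U = -408.6 − (+451.8) = -860.4 kJ/mol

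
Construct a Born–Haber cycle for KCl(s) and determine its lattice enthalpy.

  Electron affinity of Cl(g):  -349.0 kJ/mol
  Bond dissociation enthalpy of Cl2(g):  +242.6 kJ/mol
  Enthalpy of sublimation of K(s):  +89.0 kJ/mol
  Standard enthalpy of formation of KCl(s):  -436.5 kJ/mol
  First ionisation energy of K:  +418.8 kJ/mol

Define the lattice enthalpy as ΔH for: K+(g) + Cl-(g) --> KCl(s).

ΔHf° = 1·ΔHsub + 1·(ΣIE) + 1/2·D(Cl2) + 1·EA + U
-436.5 = 1·(+89.0) + 1·(+418.8) + 1/2·(+242.6) + 1·(-349.0) + U
U = -436.5 − (+280.1) = -716.6 kJ/mol

U = -716.6 kJ/mol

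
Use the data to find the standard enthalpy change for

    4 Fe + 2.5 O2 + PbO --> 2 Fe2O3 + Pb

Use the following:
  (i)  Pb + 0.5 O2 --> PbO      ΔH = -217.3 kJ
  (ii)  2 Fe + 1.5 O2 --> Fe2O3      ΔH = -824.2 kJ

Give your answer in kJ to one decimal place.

(i) reversed (PbO must end up as a reactant): +217.3 kJ
(ii) × 2 (×2 to match 2 Fe2O3 in the target): (2)·(-824.2) = -1648.4 kJ
By Hess's law, ΔH = (+217.3) + (-1648.4) = -1431.1 kJ

ΔH = -1431.1 kJ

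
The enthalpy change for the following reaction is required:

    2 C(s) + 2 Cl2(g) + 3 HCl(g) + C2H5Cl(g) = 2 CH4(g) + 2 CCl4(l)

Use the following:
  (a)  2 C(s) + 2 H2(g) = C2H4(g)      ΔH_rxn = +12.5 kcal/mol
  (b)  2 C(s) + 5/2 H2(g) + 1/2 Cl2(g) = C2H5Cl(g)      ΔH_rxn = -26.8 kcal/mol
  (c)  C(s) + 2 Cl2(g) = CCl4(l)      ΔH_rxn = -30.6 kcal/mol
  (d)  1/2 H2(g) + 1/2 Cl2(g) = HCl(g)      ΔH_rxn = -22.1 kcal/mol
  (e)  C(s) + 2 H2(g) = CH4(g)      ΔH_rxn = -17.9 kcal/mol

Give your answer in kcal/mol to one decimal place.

(a): not needed.
(b) reversed: +26.8 kcal/mol
(c) × 2: (2)·(-30.6) = -61.2 kcal/mol
(d) reversed and × 3: (-3)·(-22.1) = +66.3 kcal/mol
(e) × 2: (2)·(-17.9) = -35.8 kcal/mol
ΔH_rxn = (-1)·(-26.8) + (2)·(-30.6) + (-3)·(-22.1) + (2)·(-17.9) = -3.9 kcal/mol

ΔH_rxn = -3.9 kcal/mol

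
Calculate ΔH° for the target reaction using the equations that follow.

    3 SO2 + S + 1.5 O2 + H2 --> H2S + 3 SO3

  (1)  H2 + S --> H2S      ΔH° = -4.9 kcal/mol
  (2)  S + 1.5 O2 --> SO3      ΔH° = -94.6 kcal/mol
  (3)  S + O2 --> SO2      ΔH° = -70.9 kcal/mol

(1) as written: -4.9 kcal/mol
(2) × 3: (3)·(-94.6) = -283.8 kcal/mol
(3) reversed and × 3: (-3)·(-70.9) = +212.7 kcal/mol
ΔH° = (-4.9) + (-283.8) + (+212.7) = -76.0 kcal/mol

ΔH° = -76.0 kcal/mol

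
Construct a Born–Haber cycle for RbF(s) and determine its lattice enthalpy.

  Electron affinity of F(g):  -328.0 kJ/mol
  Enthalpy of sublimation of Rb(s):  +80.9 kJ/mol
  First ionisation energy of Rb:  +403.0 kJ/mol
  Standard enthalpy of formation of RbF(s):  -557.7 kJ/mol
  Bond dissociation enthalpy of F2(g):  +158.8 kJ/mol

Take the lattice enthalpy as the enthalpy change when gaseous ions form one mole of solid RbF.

U = -793.0 kJ/mol

ΔHf° = 1·ΔHsub + 1·(ΣIE) + 1/2·D(F2) + 1·EA + U
-557.7 = 1·(+80.9) + 1·(+403.0) + 1/2·(+158.8) + 1·(-328.0) + U
U = -557.7 − (+235.3) = -793.0 kJ/mol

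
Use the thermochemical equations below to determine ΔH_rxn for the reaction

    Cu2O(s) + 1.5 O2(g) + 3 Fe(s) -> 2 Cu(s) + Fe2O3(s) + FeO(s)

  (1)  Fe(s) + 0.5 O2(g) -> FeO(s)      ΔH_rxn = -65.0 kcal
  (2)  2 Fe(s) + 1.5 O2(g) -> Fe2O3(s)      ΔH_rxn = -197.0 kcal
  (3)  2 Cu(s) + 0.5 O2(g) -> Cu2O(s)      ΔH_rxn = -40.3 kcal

ΔH_rxn = -221.7 kcal

(1) as written: -65.0 kcal
(2) as written: -197.0 kcal
(3) reversed: +40.3 kcal
ΔH_rxn = (-65.0) + (-197.0) + (+40.3) = -221.7 kcal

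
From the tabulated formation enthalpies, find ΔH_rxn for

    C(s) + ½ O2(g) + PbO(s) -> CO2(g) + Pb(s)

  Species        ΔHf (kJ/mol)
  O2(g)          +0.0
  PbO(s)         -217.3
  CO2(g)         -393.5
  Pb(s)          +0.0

Products: 1·(-393.5) + 1·(+0.0) = -393.5
Reactants: 1·(+0.0) + 1/2·(+0.0) + 1·(-217.3) = -217.3
ΔH_rxn = (-393.5) − (-217.3) = -176.2 kJ/mol

ΔH_rxn = -176.2 kJ/mol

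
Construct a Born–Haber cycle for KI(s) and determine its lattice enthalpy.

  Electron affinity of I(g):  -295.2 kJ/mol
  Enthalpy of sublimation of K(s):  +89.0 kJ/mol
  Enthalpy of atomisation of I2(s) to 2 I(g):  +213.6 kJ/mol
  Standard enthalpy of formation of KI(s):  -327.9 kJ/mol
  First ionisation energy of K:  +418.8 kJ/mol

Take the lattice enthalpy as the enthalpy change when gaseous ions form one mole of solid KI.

ΔHf° = 1·ΔHsub + 1·(ΣIE) + 1/2·D(I2) + 1·EA + U
-327.9 = 1·(+89.0) + 1·(+418.8) + 1/2·(+213.6) + 1·(-295.2) + U
U = -327.9 − (+319.4) = -647.3 kJ/mol

U = -647.3 kJ/mol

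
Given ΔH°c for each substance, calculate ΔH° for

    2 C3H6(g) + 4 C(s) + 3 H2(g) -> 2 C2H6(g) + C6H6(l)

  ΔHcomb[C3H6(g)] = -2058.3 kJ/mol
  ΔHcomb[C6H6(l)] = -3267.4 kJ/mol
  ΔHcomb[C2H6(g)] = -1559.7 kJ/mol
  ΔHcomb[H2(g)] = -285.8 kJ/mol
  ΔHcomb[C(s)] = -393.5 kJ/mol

Using ΔH = Σ nΔHc°(reactants) − Σ nΔHc°(products):
= [2·(-2058.3) + 4·(-393.5) + 3·(-285.8)] − [2·(-1559.7) + 1·(-3267.4)]
= -161.2 kJ/mol

ΔH° = -161.2 kJ/mol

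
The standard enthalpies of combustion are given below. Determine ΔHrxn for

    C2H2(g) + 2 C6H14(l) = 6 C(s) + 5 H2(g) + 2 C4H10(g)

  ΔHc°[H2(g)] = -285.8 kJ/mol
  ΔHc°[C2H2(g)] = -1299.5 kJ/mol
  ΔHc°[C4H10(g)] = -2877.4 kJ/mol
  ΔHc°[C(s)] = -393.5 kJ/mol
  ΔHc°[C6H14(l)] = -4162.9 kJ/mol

ΔHrxn = -80.5 kJ/mol

Using ΔH = Σ nΔHc°(reactants) − Σ nΔHc°(products):
= [1·(-1299.5) + 2·(-4162.9)] − [6·(-393.5) + 5·(-285.8) + 2·(-2877.4)]
= -80.5 kJ/mol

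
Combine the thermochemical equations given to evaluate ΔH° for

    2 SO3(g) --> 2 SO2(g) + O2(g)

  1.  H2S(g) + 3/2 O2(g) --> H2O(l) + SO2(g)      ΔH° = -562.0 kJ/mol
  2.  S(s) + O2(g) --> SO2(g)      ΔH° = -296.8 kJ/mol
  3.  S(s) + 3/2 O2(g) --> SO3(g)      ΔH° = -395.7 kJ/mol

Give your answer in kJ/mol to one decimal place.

ΔH° = 197.8 kJ/mol

eq. 1: not needed (H2S(g) appears nowhere else).
eq. 2 × 2: (2)·(-296.8) = -593.6 kJ/mol
eq. 3 reversed and × 2 (SO3(g) must end up as a reactant; ×2 to match 2 SO3(g) in the target): (-2)·(-395.7) = +791.4 kJ/mol
Since enthalpy is a state function, ΔH° = (-593.6) + (+791.4) = 197.8 kJ/mol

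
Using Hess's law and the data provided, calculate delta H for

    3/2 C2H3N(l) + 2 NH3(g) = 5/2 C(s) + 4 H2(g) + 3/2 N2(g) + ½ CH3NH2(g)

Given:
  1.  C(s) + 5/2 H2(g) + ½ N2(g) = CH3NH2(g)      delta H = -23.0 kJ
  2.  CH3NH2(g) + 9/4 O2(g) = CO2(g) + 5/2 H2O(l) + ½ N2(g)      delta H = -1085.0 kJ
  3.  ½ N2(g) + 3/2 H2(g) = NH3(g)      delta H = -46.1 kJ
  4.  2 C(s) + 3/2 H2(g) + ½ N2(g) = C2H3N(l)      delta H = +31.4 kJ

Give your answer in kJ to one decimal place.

delta H = 33.6 kJ

eq. 1 × 1/2: (1/2)·(-23.0) = -11.5 kJ
eq. 2: not needed (CO2(g) appears nowhere else).
eq. 3 reversed and × 2 (reverse to put NH3(g) on the reactant side; scale by 2 for the 2 NH3(g)): (-2)·(-46.1) = +92.2 kJ
eq. 4 reversed and × 3/2 (reverse to put C2H3N(l) on the reactant side; scale by 3/2 for the 3/2 C2H3N(l)): (-3/2)·(+31.4) = -47.1 kJ
By Hess's law, delta H = (-11.5) + (+92.2) + (-47.1) = 33.6 kJ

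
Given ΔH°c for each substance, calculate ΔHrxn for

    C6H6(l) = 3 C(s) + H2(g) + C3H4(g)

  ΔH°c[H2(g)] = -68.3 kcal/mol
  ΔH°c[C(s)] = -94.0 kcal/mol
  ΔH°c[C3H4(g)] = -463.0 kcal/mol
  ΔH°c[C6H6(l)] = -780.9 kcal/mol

Using ΔH = Σ nΔHc°(reactants) − Σ nΔHc°(products):
= [1·(-780.9)] − [3·(-94.0) + 1·(-68.3) + 1·(-463.0)]
= 32.4 kcal/mol

ΔHrxn = 32.4 kcal/mol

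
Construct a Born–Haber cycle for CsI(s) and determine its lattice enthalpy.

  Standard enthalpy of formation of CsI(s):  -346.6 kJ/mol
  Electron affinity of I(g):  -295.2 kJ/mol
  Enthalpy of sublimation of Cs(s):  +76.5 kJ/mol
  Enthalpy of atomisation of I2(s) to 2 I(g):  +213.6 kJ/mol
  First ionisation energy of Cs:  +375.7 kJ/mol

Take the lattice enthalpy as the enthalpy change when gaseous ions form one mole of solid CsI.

U = -610.4 kJ/mol

ΔHf° = 1·ΔHsub + 1·(ΣIE) + 1/2·D(I2) + 1·EA + U
-346.6 = 1·(+76.5) + 1·(+375.7) + 1/2·(+213.6) + 1·(-295.2) + U
U = -346.6 − (+263.8) = -610.4 kJ/mol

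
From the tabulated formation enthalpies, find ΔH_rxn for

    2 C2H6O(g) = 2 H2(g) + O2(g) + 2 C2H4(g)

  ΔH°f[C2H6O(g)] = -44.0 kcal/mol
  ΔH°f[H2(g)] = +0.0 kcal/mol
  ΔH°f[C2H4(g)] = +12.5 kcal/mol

Products: 2·(+0.0) + 1·(+0.0) + 2·(+12.5) = +25.0
Reactants: 2·(-44.0) = -88.0
ΔH_rxn = (+25.0) − (-88.0) = 113.0 kcal/mol

ΔH_rxn = 113.0 kcal/mol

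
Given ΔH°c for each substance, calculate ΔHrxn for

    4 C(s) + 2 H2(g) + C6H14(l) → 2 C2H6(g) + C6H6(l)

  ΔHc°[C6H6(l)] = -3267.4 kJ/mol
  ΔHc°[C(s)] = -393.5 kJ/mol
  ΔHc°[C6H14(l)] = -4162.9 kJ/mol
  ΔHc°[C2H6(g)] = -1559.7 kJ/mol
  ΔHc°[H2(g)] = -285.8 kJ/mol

With combustion enthalpies, reactants minus products:
= [4·(-393.5) + 2·(-285.8) + 1·(-4162.9)] − [2·(-1559.7) + 1·(-3267.4)]
= 78.3 kJ/mol

ΔHrxn = 78.3 kJ/mol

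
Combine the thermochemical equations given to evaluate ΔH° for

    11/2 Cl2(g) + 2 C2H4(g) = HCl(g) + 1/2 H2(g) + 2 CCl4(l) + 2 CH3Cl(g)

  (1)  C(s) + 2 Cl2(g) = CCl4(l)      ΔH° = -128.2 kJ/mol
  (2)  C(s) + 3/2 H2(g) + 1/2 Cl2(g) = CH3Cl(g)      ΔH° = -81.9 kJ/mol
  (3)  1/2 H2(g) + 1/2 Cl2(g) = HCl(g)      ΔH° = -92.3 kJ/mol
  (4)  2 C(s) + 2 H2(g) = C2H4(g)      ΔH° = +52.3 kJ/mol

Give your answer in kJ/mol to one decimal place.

ΔH° = -617.1 kJ/mol

(1) × 2 (scale by 2 for the 2 CCl4(l)): (2)·(-128.2) = -256.4 kJ/mol
(2) × 2 (×2 to match 2 CH3Cl(g) in the target): (2)·(-81.9) = -163.8 kJ/mol
(3) as written (HCl(g) already on the product side): -92.3 kJ/mol
(4) reversed and × 2 (C2H4(g) must end up as a reactant; ×2 to match 2 C2H4(g) in the target): (-2)·(+52.3) = -104.6 kJ/mol
ΔH° = (-256.4) + (-163.8) + (-92.3) + (-104.6) = -617.1 kJ/mol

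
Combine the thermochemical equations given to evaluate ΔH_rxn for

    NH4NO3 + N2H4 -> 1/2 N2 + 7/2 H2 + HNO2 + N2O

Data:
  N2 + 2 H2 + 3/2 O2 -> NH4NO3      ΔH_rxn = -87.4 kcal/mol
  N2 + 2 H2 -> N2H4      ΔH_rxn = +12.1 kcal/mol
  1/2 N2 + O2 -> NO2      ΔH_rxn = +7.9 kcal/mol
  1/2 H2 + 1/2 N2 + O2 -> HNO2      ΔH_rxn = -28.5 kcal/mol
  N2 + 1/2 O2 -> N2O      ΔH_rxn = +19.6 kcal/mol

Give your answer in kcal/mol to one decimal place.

ΔH_rxn = 66.4 kcal/mol

equation 1 reversed (NH4NO3 must end up as a reactant): +87.4 kcal/mol
equation 2 reversed (N2H4 must end up as a reactant): -12.1 kcal/mol
equation 3: not needed (NO2 appears nowhere else).
equation 4 as written (HNO2 already on the product side): -28.5 kcal/mol
equation 5 as written (N2O already on the product side): +19.6 kcal/mol
ΔH_rxn = (+87.4) + (-12.1) + (-28.5) + (+19.6) = 66.4 kcal/mol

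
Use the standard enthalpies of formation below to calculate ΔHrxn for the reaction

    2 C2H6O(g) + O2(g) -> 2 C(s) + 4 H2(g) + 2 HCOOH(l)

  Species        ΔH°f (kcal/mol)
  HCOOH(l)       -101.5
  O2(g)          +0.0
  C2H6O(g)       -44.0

ΔHrxn = -115.0 kcal/mol

ΔH°rxn = Σ nΔHf°(products) − Σ nΔHf°(reactants).
Products: 2·(+0.0) + 4·(+0.0) + 2·(-101.5) = -203.0
Reactants: 2·(-44.0) + 1·(+0.0) = -88.0
ΔHrxn = (-203.0) − (-88.0) = -115.0 kcal/mol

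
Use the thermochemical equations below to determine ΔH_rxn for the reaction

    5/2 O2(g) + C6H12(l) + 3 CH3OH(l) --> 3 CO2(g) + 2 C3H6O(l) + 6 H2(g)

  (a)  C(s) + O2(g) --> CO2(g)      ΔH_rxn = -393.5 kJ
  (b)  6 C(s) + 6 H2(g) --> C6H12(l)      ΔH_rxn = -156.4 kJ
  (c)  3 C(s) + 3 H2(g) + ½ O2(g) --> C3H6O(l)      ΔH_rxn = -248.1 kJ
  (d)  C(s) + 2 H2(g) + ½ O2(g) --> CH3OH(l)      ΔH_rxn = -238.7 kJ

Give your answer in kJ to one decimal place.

(a) × 3 (×3 to match 3 CO2(g) in the target): (3)·(-393.5) = -1180.5 kJ
(b) reversed (C6H12(l) must end up as a reactant): +156.4 kJ
(c) × 2 (×2 to match 2 C3H6O(l) in the target): (2)·(-248.1) = -496.2 kJ
(d) reversed and × 3 (reverse to put CH3OH(l) on the reactant side; ×3 to match 3 CH3OH(l) in the target): (-3)·(-238.7) = +716.1 kJ
ΔH_rxn = (-1180.5) + (+156.4) + (-496.2) + (+716.1) = -804.2 kJ

ΔH_rxn = -804.2 kJ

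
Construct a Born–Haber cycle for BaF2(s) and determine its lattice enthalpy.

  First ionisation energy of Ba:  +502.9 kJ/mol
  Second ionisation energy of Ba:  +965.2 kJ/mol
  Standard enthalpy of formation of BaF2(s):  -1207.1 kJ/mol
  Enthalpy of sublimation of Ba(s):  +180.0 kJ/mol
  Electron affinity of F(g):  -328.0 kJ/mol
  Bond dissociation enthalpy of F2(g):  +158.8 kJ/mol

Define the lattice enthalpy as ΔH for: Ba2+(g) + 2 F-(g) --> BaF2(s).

U = -2358.0 kJ/mol

ΔHf° = 1·ΔHsub + 1·(ΣIE) + 1·D(F2) + 2·EA + U
-1207.1 = 1·(+180.0) + 1·(+1468.1) + 1·(+158.8) + 2·(-328.0) + U
U = -1207.1 − (+1150.9) = -2358.0 kJ/mol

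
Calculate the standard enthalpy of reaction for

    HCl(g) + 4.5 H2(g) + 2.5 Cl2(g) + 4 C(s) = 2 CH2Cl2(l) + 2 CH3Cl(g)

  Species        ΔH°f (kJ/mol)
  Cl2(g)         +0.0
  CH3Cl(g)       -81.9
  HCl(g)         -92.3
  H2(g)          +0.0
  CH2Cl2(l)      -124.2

ΔH°rxn = -319.9 kJ/mol

Products: 2·(-124.2) + 2·(-81.9) = -412.2
Reactants: 1·(-92.3) + 9/2·(+0.0) + 5/2·(+0.0) + 4·(+0.0) = -92.3
ΔH°rxn = (-412.2) − (-92.3) = -319.9 kJ/mol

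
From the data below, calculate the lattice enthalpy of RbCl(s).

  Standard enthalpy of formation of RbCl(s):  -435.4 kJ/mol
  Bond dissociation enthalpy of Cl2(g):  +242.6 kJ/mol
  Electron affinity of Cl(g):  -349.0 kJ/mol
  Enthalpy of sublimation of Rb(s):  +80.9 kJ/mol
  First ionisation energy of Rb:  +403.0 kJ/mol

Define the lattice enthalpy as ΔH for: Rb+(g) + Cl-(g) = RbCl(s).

ΔHf° = 1·ΔHsub + 1·(ΣIE) + 1/2·D(Cl2) + 1·EA + U
-435.4 = 1·(+80.9) + 1·(+403.0) + 1/2·(+242.6) + 1·(-349.0) + U
U = -435.4 − (+256.2) = -691.6 kJ/mol

U = -691.6 kJ/mol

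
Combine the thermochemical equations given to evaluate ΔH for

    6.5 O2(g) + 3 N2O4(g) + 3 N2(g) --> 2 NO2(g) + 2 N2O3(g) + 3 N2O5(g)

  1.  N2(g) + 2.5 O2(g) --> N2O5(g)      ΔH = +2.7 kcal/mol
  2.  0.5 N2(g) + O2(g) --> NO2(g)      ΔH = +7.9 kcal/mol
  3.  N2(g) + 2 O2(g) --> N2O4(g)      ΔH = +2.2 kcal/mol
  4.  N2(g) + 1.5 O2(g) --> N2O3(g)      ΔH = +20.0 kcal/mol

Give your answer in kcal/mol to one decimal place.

ΔH = 57.3 kcal/mol

eq. 1 × 3 (×3 to match 3 N2O5(g) in the target): (3)·(+2.7) = +8.1 kcal/mol
eq. 2 × 2 (×2 to match 2 NO2(g) in the target): (2)·(+7.9) = +15.8 kcal/mol
eq. 3 reversed and × 3 (reverse to put N2O4(g) on the reactant side; scale by 3 for the 3 N2O4(g)): (-3)·(+2.2) = -6.6 kcal/mol
eq. 4 × 2 (scale by 2 for the 2 N2O3(g)): (2)·(+20.0) = +40.0 kcal/mol
Since enthalpy is a state function, ΔH = (+8.1) + (+15.8) + (-6.6) + (+40.0) = 57.3 kcal/mol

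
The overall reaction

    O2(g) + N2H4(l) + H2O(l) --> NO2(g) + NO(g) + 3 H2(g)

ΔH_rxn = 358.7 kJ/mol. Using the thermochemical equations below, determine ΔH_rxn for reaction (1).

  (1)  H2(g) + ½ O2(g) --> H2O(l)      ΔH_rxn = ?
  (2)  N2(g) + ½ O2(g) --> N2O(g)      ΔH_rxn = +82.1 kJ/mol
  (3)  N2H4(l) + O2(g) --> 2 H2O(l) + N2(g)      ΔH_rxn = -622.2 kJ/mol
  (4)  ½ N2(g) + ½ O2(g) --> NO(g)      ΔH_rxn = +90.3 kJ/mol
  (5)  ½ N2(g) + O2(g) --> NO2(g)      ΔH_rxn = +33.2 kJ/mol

(1) reversed and × 3 (H2(g) must end up as a product; scale by 3 for the 3 H2(g)): contributes −3·x
(2): not needed (N2O(g) appears nowhere else).
(3) as written (N2H4(l) already on the reactant side): -622.2 kJ/mol
(4) as written (NO(g) already on the product side): +90.3 kJ/mol
(5) as written (NO2(g) already on the product side): +33.2 kJ/mol
+358.7 = (-622.2) + (+90.3) + (+33.2) − 3·x
x = (+358.7 − (-498.7)) / (-3) = -285.8 kJ/mol

ΔH_rxn = -285.8 kJ/mol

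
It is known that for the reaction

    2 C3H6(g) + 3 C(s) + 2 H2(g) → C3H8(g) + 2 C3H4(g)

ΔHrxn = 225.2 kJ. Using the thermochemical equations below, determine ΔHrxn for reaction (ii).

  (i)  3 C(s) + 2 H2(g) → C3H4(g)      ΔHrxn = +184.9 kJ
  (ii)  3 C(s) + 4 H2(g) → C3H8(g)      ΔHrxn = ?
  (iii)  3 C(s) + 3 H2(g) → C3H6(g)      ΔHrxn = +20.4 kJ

ΔHrxn = -103.8 kJ

(i) × 2: (2)·(+184.9) = +369.8 kJ
(ii) as written: contributes x
(iii) reversed and × 2: (-2)·(+20.4) = -40.8 kJ
+225.2 = (+369.8) + (-40.8) + x
x = (+225.2 − (+329.0)) / (1) = -103.8 kJ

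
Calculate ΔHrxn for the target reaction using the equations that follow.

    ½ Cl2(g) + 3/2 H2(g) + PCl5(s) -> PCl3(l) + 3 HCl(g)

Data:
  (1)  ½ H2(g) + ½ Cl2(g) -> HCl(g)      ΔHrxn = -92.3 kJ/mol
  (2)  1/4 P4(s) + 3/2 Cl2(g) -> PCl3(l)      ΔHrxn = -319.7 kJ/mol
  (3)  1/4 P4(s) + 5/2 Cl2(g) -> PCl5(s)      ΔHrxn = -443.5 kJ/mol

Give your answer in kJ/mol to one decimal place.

ΔHrxn = -153.1 kJ/mol

(1) × 3: (3)·(-92.3) = -276.9 kJ/mol
(2) as written: -319.7 kJ/mol
(3) reversed: +443.5 kJ/mol
By Hess's law, ΔHrxn = (-276.9) + (-319.7) + (+443.5) = -153.1 kJ/mol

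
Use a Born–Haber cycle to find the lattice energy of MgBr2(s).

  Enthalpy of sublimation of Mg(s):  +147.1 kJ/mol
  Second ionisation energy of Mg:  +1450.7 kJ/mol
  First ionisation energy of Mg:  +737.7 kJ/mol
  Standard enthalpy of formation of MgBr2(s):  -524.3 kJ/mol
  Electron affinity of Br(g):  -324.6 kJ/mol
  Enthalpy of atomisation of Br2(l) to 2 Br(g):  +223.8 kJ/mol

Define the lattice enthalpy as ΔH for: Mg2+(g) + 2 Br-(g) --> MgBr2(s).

U = -2434.4 kJ/mol

ΔHf° = 1·ΔHsub + 1·(ΣIE) + 1·D(Br2) + 2·EA + U
-524.3 = 1·(+147.1) + 1·(+2188.4) + 1·(+223.8) + 2·(-324.6) + U
U = -524.3 − (+1910.1) = -2434.4 kJ/mol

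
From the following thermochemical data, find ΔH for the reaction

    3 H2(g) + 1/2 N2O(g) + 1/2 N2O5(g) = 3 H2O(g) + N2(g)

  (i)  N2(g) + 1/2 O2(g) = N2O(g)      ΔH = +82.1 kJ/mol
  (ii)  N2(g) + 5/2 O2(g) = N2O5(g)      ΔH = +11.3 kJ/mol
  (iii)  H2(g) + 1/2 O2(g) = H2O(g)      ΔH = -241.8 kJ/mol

(i) reversed and × 1/2: (-1/2)·(+82.1) = -41.05 kJ/mol
(ii) reversed and × 1/2: (-1/2)·(+11.3) = -5.65 kJ/mol
(iii) × 3: (3)·(-241.8) = -725.4 kJ/mol
Combining the equations, ΔH = (-41.05) + (-5.65) + (-725.4) = -772.1 kJ/mol

ΔH = -772.1 kJ/mol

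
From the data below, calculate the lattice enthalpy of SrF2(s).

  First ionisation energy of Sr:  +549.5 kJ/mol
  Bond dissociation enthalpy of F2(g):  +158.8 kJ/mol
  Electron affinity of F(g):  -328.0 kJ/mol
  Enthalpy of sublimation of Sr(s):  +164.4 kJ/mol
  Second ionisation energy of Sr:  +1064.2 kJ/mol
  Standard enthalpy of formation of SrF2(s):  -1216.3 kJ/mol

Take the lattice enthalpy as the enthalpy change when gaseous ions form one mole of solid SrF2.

ΔHf° = 1·ΔHsub + 1·(ΣIE) + 1·D(F2) + 2·EA + U
-1216.3 = 1·(+164.4) + 1·(+1613.7) + 1·(+158.8) + 2·(-328.0) + U
U = -1216.3 − (+1280.9) = -2497.2 kJ/mol

U = -2497.2 kJ/mol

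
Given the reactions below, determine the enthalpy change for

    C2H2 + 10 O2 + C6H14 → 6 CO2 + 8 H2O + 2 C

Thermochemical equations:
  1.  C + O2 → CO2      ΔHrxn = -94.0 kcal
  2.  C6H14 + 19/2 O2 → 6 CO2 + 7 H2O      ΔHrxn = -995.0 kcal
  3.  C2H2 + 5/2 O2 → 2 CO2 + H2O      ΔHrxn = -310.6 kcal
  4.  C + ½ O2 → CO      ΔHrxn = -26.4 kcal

ΔHrxn = -1117.6 kcal

eq. 1 reversed and × 2: (-2)·(-94.0) = +188.0 kcal
eq. 2 as written: -995.0 kcal
eq. 3 as written: -310.6 kcal
eq. 4: not needed.
By Hess's law, ΔHrxn = (-2)·(-94.0) + (1)·(-995.0) + (1)·(-310.6) = -1117.6 kcal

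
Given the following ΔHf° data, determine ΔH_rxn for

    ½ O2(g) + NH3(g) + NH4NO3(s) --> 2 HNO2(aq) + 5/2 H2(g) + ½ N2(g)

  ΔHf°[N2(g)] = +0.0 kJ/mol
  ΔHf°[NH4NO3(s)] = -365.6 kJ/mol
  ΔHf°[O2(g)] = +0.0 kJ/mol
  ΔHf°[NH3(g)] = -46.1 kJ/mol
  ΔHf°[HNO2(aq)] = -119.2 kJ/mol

Products: 2·(-119.2) + 5/2·(+0.0) + 1/2·(+0.0) = -238.4
Reactants: 1/2·(+0.0) + 1·(-46.1) + 1·(-365.6) = -411.7
ΔH_rxn = (-238.4) − (-411.7) = 173.3 kJ/mol

ΔH_rxn = 173.3 kJ/mol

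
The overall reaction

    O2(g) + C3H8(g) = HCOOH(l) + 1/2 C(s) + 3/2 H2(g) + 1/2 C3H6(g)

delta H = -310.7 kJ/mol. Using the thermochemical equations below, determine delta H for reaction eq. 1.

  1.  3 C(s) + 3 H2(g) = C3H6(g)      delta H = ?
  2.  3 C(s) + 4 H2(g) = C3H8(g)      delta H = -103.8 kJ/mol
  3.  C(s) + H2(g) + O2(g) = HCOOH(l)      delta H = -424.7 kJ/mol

delta H = 20.4 kJ/mol

eq. 1 × 1/2 (×1/2 to match 1/2 C3H6(g) in the target): contributes 1/2·x
eq. 2 reversed (C3H8(g) must end up as a reactant): +103.8 kJ/mol
eq. 3 as written (HCOOH(l) already on the product side): -424.7 kJ/mol
-310.7 = (+103.8) + (-424.7) + 1/2·x
x = (-310.7 − (-320.9)) / (1/2) = 20.4 kJ/mol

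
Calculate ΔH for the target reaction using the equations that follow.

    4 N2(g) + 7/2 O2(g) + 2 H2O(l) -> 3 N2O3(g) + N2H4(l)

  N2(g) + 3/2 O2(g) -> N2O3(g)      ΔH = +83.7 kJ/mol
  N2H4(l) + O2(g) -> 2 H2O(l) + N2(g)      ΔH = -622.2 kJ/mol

ΔH = 873.3 kJ/mol

equation 1 × 3: (3)·(+83.7) = +251.1 kJ/mol
equation 2 reversed: +622.2 kJ/mol
ΔH = (3)·(+83.7) + (-1)·(-622.2) = 873.3 kJ/mol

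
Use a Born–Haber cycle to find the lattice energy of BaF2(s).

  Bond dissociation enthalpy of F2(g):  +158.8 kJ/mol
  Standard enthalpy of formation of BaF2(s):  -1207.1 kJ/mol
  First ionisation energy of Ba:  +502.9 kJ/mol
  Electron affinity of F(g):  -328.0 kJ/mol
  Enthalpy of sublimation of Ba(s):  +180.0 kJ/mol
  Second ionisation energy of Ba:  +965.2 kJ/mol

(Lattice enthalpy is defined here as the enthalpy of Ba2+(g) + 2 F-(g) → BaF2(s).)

ΔHf° = 1·ΔHsub + 1·(ΣIE) + 1·D(F2) + 2·EA + U
-1207.1 = 1·(+180.0) + 1·(+1468.1) + 1·(+158.8) + 2·(-328.0) + U
U = -1207.1 − (+1150.9) = -2358.0 kJ/mol

U = -2358.0 kJ/mol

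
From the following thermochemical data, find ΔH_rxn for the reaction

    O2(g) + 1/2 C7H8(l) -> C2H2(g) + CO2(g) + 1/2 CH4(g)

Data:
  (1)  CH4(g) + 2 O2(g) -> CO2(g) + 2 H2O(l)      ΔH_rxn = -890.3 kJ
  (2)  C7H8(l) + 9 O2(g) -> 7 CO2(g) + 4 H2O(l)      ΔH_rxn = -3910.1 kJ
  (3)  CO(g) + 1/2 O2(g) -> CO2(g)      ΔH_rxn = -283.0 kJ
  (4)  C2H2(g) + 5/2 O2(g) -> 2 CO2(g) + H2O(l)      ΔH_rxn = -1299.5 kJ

ΔH_rxn = -210.4 kJ

(1) reversed and × 1/2: (-1/2)·(-890.3) = +445.15 kJ
(2) × 1/2: (1/2)·(-3910.1) = -1955.05 kJ
(3): not needed.
(4) reversed: +1299.5 kJ
ΔH_rxn = (-1/2)·(-890.3) + (1/2)·(-3910.1) + (-1)·(-1299.5) = -210.4 kJ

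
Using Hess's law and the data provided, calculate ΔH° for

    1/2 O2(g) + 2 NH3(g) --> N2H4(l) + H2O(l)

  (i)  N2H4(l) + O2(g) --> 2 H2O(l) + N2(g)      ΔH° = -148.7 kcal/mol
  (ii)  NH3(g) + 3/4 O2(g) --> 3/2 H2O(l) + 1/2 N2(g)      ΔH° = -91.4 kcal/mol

(i) reversed: +148.7 kcal/mol
(ii) × 2: (2)·(-91.4) = -182.8 kcal/mol
Combining the equations, ΔH° = (+148.7) + (-182.8) = -34.1 kcal/mol

ΔH° = -34.1 kcal/mol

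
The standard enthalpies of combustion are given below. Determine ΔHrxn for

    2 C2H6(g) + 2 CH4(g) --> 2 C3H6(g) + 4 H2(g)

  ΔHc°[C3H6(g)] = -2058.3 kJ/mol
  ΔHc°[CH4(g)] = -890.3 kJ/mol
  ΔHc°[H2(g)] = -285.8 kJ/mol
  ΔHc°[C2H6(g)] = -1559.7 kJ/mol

Using ΔH = Σ nΔHc°(reactants) − Σ nΔHc°(products):
= [2·(-1559.7) + 2·(-890.3)] − [2·(-2058.3) + 4·(-285.8)]
= 359.8 kJ/mol

ΔHrxn = 359.8 kJ/mol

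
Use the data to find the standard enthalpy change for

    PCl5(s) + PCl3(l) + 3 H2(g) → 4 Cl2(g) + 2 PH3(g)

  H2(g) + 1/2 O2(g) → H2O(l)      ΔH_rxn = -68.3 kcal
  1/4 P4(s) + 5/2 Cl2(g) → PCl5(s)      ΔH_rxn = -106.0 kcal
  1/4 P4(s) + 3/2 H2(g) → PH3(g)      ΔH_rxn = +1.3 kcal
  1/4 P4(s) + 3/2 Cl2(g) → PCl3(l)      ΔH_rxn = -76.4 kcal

ΔH_rxn = 185.0 kcal

equation 1: not needed.
equation 2 reversed: +106.0 kcal
equation 3 × 2: (2)·(+1.3) = +2.6 kcal
equation 4 reversed: +76.4 kcal
ΔH_rxn = (+106.0) + (+2.6) + (+76.4) = 185.0 kcal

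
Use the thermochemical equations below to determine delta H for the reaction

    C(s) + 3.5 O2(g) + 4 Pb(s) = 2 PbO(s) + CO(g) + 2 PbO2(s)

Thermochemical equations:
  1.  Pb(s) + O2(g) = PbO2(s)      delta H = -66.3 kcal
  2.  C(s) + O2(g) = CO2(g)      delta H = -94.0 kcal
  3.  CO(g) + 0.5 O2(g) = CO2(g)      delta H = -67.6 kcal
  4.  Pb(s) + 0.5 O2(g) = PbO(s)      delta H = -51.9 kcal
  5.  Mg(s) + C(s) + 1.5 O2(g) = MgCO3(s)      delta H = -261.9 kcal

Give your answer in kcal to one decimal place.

eq. 1 × 2: (2)·(-66.3) = -132.6 kcal
eq. 2 as written: -94.0 kcal
eq. 3 reversed: +67.6 kcal
eq. 4 × 2: (2)·(-51.9) = -103.8 kcal
eq. 5: not needed.
By Hess's law, delta H = (-132.6) + (-94.0) + (+67.6) + (-103.8) = -262.8 kcal

delta H = -262.8 kcal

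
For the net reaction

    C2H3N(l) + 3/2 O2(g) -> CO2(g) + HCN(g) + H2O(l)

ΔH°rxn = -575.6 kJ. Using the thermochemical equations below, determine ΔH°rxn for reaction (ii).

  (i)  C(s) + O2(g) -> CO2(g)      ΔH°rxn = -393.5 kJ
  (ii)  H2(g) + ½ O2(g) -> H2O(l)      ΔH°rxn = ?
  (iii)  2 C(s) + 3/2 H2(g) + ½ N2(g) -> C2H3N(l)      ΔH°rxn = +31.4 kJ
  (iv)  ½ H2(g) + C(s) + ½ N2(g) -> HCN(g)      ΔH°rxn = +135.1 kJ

(i) as written (CO2(g) already on the product side): -393.5 kJ
(ii) as written (H2O(l) already on the product side): contributes x
(iii) reversed (reverse to put C2H3N(l) on the reactant side): -31.4 kJ
(iv) as written (HCN(g) already on the product side): +135.1 kJ
-575.6 = (-393.5) + (-31.4) + (+135.1) + x
x = (-575.6 − (-289.8)) / (1) = -285.8 kJ

ΔH°rxn = -285.8 kJ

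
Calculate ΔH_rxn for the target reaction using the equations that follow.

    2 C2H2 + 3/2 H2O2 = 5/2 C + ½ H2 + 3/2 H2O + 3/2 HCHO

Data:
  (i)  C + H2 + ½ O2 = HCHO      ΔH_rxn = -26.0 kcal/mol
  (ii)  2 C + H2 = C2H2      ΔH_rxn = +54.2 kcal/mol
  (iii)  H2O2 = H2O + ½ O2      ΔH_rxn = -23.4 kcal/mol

ΔH_rxn = -182.5 kcal/mol

(i) × 3/2: (3/2)·(-26.0) = -39.0 kcal/mol
(ii) reversed and × 2: (-2)·(+54.2) = -108.4 kcal/mol
(iii) × 3/2: (3/2)·(-23.4) = -35.1 kcal/mol
Combining the equations, ΔH_rxn = (-39.0) + (-108.4) + (-35.1) = -182.5 kcal/mol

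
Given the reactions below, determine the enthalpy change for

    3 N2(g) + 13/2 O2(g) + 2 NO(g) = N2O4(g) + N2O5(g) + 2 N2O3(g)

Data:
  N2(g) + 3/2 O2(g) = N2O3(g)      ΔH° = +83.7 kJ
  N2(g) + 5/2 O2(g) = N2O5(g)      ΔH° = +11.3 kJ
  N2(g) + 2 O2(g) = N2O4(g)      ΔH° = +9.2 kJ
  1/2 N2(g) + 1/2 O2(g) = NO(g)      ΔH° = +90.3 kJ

equation 1 × 2 (×2 to match 2 N2O3(g) in the target): (2)·(+83.7) = +167.4 kJ
equation 2 as written (N2O5(g) already on the product side): +11.3 kJ
equation 3 as written (N2O4(g) already on the product side): +9.2 kJ
equation 4 reversed and × 2 (reverse to put NO(g) on the reactant side; ×2 to match 2 NO(g) in the target): (-2)·(+90.3) = -180.6 kJ
By Hess's law, ΔH° = (+167.4) + (+11.3) + (+9.2) + (-180.6) = 7.3 kJ

ΔH° = 7.3 kJ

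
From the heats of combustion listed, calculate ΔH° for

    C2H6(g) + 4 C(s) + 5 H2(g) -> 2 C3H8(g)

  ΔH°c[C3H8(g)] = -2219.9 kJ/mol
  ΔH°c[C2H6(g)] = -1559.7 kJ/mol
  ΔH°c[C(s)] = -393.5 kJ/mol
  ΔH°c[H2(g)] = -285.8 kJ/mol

ΔH° = -122.9 kJ/mol

With combustion enthalpies, reactants minus products:
= [1·(-1559.7) + 4·(-393.5) + 5·(-285.8)] − [2·(-2219.9)]
= -122.9 kJ/mol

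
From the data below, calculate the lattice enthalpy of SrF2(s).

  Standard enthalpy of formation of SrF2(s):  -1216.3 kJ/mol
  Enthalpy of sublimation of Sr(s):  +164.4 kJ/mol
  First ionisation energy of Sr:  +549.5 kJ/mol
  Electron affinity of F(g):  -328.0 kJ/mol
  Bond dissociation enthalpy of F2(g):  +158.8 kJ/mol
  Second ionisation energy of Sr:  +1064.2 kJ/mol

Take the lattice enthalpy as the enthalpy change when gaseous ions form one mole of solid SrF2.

ΔHf° = 1·ΔHsub + 1·(ΣIE) + 1·D(F2) + 2·EA + U
-1216.3 = 1·(+164.4) + 1·(+1613.7) + 1·(+158.8) + 2·(-328.0) + U
U = -1216.3 − (+1280.9) = -2497.2 kJ/mol

U = -2497.2 kJ/mol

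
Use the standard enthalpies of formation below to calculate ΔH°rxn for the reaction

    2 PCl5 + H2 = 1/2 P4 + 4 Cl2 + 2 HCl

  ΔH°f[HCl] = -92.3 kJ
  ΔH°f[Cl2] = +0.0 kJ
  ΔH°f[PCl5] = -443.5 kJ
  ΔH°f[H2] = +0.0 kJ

ΔH°rxn = 702.4 kJ

Products: 1/2·(+0.0) + 4·(+0.0) + 2·(-92.3) = -184.6
Reactants: 2·(-443.5) + 1·(+0.0) = -887.0
ΔH°rxn = (-184.6) − (-887.0) = 702.4 kJ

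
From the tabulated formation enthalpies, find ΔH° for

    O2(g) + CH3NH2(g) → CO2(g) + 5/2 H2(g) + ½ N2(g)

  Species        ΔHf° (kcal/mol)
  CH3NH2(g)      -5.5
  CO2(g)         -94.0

Products: 1·(-94.0) + 5/2·(+0.0) + 1/2·(+0.0) = -94.0
Reactants: 1·(+0.0) + 1·(-5.5) = -5.5
ΔH° = (-94.0) − (-5.5) = -88.5 kcal/mol

ΔH° = -88.5 kcal/mol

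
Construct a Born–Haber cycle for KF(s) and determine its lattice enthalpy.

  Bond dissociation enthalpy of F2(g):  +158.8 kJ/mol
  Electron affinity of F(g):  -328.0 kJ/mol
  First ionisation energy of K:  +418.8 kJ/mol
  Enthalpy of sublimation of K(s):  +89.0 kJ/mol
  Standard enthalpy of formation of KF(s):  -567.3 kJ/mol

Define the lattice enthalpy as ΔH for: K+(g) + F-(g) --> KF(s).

U = -826.5 kJ/mol

ΔHf° = 1·ΔHsub + 1·(ΣIE) + 1/2·D(F2) + 1·EA + U
-567.3 = 1·(+89.0) + 1·(+418.8) + 1/2·(+158.8) + 1·(-328.0) + U
U = -567.3 − (+259.2) = -826.5 kJ/mol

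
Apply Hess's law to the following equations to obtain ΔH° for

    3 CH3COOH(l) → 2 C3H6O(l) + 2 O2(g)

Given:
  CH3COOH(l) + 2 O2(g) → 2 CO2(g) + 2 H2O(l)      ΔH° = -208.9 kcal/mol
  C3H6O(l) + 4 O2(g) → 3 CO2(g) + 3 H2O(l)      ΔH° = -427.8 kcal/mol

equation 1 × 3 (scale by 3 for the 3 CH3COOH(l)): (3)·(-208.9) = -626.7 kcal/mol
equation 2 reversed and × 2 (C3H6O(l) must end up as a product; scale by 2 for the 2 C3H6O(l)): (-2)·(-427.8) = +855.6 kcal/mol
Combining the equations, ΔH° = (-626.7) + (+855.6) = 228.9 kcal/mol

ΔH° = 228.9 kcal/mol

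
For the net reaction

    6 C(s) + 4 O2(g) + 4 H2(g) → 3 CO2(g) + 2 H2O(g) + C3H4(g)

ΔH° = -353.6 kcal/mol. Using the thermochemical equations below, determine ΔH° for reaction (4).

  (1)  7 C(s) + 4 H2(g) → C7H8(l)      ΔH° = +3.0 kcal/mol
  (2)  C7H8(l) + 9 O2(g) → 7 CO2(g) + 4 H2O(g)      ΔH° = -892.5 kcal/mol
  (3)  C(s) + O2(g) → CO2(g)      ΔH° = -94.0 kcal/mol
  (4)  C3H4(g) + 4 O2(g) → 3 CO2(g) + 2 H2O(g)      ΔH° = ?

(1) as written (H2(g) already on the reactant side): +3.0 kcal/mol
(2) as written: -892.5 kcal/mol
(3) reversed: +94.0 kcal/mol
(4) reversed (reverse to put C3H4(g) on the product side): contributes −x
-353.6 = (+3.0) + (-892.5) + (+94.0) − x
x = (-353.6 − (-795.5)) / (-1) = -441.9 kcal/mol

ΔH° = -441.9 kcal/mol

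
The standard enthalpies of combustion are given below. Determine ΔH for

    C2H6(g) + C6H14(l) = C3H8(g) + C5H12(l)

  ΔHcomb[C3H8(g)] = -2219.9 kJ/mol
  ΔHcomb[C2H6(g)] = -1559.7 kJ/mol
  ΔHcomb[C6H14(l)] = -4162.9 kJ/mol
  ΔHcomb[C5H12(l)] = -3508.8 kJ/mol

ΔH = 6.1 kJ/mol

With combustion enthalpies, reactants minus products:
= [1·(-1559.7) + 1·(-4162.9)] − [1·(-2219.9) + 1·(-3508.8)]
= 6.1 kJ/mol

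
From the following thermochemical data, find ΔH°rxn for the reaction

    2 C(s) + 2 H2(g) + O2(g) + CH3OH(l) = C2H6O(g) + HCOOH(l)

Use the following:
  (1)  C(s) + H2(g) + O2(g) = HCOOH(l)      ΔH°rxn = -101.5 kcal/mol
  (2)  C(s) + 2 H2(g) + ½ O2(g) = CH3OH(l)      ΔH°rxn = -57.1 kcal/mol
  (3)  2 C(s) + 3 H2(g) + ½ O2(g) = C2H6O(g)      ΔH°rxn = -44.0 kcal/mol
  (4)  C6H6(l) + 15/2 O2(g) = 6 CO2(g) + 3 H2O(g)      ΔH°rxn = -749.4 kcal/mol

(1) as written: -101.5 kcal/mol
(2) reversed: +57.1 kcal/mol
(3) as written: -44.0 kcal/mol
(4): not needed.
Combining the equations, ΔH°rxn = (1)·(-101.5) + (-1)·(-57.1) + (1)·(-44.0) = -88.4 kcal/mol

ΔH°rxn = -88.4 kcal/mol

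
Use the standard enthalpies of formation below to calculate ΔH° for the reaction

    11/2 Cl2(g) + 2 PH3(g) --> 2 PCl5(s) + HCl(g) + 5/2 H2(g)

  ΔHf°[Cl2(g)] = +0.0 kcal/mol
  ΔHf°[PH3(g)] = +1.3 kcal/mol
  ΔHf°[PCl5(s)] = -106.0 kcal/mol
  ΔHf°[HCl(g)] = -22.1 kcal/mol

Products: 2·(-106.0) + 1·(-22.1) + 5/2·(+0.0) = -234.1
Reactants: 11/2·(+0.0) + 2·(+1.3) = +2.6
ΔH° = (-234.1) − (+2.6) = -236.7 kcal/mol

ΔH° = -236.7 kcal/mol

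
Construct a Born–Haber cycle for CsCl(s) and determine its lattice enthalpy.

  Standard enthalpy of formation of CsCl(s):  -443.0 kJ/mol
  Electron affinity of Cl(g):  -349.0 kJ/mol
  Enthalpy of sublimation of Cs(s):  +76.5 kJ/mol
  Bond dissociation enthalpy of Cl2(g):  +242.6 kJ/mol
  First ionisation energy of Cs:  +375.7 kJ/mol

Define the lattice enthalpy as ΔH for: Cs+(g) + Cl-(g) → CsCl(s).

U = -667.5 kJ/mol

ΔHf° = 1·ΔHsub + 1·(ΣIE) + 1/2·D(Cl2) + 1·EA + U
-443.0 = 1·(+76.5) + 1·(+375.7) + 1/2·(+242.6) + 1·(-349.0) + U
U = -443.0 − (+224.5) = -667.5 kJ/mol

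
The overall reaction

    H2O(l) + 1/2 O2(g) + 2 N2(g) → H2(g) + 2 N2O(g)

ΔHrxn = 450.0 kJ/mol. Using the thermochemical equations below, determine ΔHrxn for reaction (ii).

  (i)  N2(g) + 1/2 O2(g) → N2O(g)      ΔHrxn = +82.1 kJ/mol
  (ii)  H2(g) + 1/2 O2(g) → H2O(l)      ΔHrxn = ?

(i) × 2 (×2 to match 2 N2O(g) in the target): (2)·(+82.1) = +164.2 kJ/mol
(ii) reversed (H2O(l) must end up as a reactant): contributes −x
+450.0 = (+164.2) − x
x = (+450.0 − (+164.2)) / (-1) = -285.8 kJ/mol

ΔHrxn = -285.8 kJ/mol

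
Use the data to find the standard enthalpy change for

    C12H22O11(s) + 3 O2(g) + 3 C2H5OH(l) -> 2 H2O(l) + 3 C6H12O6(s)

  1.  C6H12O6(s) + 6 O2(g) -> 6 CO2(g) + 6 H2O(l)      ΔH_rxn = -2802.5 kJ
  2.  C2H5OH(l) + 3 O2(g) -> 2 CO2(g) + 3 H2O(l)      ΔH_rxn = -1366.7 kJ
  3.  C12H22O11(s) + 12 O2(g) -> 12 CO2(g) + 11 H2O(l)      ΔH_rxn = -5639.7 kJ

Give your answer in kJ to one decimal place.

eq. 1 reversed and × 3 (C6H12O6(s) must end up as a product; scale by 3 for the 3 C6H12O6(s)): (-3)·(-2802.5) = +8407.5 kJ
eq. 2 × 3 (scale by 3 for the 3 C2H5OH(l)): (3)·(-1366.7) = -4100.1 kJ
eq. 3 as written (C12H22O11(s) already on the reactant side): -5639.7 kJ
ΔH_rxn = (+8407.5) + (-4100.1) + (-5639.7) = -1332.3 kJ

ΔH_rxn = -1332.3 kJ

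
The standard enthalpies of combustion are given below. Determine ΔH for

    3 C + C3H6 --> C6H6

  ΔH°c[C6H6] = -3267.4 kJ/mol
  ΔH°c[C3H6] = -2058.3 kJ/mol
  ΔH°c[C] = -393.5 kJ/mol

ΔH = 28.6 kJ/mol

Using ΔH = Σ nΔHc°(reactants) − Σ nΔHc°(products):
= [3·(-393.5) + 1·(-2058.3)] − [1·(-3267.4)]
= 28.6 kJ/mol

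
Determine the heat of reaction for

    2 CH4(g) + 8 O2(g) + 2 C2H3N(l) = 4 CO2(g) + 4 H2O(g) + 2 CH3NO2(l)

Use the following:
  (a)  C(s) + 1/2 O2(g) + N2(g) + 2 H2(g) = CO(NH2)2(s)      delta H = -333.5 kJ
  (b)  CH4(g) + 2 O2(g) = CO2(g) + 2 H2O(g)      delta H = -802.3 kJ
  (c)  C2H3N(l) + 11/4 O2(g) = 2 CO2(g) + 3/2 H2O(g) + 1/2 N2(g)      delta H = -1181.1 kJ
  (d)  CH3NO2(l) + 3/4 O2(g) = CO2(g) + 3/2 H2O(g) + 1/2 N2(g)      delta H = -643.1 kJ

(a): not needed (H2(g) appears nowhere else).
(b) × 2 (×2 to match 2 CH4(g) in the target): (2)·(-802.3) = -1604.6 kJ
(c) × 2 (scale by 2 for the 2 C2H3N(l)): (2)·(-1181.1) = -2362.2 kJ
(d) reversed and × 2 (CH3NO2(l) must end up as a product; ×2 to match 2 CH3NO2(l) in the target): (-2)·(-643.1) = +1286.2 kJ
delta H = (2)·(-802.3) + (2)·(-1181.1) + (-2)·(-643.1) = -2680.6 kJ

delta H = -2680.6 kJ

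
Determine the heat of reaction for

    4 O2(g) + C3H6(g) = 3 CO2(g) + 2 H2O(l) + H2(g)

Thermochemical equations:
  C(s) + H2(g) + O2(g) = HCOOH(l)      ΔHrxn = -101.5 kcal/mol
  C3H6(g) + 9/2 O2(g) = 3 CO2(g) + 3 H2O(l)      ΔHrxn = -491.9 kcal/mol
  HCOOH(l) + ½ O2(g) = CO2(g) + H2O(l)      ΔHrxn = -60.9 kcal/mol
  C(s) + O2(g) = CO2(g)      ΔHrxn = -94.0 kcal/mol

ΔHrxn = -423.5 kcal/mol

equation 1 reversed (H2(g) must end up as a product): +101.5 kcal/mol
equation 2 as written (C3H6(g) already on the reactant side): -491.9 kcal/mol
equation 3 reversed: +60.9 kcal/mol
equation 4 as written: -94.0 kcal/mol
ΔHrxn = (-1)·(-101.5) + (1)·(-491.9) + (-1)·(-60.9) + (1)·(-94.0) = -423.5 kcal/mol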